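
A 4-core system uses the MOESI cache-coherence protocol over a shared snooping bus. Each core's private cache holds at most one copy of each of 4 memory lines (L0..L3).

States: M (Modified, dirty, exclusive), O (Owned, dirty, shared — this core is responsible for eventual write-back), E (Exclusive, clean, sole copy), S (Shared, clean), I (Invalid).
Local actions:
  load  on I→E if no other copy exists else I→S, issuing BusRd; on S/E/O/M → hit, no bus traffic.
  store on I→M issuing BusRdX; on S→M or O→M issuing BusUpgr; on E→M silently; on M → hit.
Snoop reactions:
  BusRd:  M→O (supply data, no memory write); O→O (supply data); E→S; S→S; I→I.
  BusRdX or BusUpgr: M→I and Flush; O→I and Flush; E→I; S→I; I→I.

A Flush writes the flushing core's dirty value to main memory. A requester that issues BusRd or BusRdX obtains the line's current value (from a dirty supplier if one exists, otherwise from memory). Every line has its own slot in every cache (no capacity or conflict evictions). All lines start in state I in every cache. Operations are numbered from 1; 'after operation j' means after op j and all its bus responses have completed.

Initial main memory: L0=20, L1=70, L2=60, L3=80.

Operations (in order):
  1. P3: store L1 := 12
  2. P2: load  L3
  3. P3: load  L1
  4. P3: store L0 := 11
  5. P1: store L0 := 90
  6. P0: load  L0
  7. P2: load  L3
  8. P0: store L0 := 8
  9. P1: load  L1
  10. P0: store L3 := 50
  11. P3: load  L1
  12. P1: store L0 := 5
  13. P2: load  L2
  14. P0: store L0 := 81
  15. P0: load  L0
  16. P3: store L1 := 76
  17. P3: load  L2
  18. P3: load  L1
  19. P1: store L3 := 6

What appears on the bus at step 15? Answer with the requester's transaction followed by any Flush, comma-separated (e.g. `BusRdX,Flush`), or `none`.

[1] P3: store L1 := 12 | P0:I, P1:I, P2:I, P3:M(12) | bus: BusRdX
[2] P2: load  L3 | P0:I, P1:I, P2:E(80), P3:I | bus: BusRd
[3] P3: load  L1 | P0:I, P1:I, P2:I, P3:M(12) | bus: none
[4] P3: store L0 := 11 | P0:I, P1:I, P2:I, P3:M(11) | bus: BusRdX
[5] P1: store L0 := 90 | P0:I, P1:M(90), P2:I, P3:I | bus: BusRdX,Flush
[6] P0: load  L0 | P0:S(90), P1:O(90), P2:I, P3:I | bus: BusRd
[7] P2: load  L3 | P0:I, P1:I, P2:E(80), P3:I | bus: none
[8] P0: store L0 := 8 | P0:M(8), P1:I, P2:I, P3:I | bus: BusUpgr,Flush
[9] P1: load  L1 | P0:I, P1:S(12), P2:I, P3:O(12) | bus: BusRd
[10] P0: store L3 := 50 | P0:M(50), P1:I, P2:I, P3:I | bus: BusRdX
[11] P3: load  L1 | P0:I, P1:S(12), P2:I, P3:O(12) | bus: none
[12] P1: store L0 := 5 | P0:I, P1:M(5), P2:I, P3:I | bus: BusRdX,Flush
[13] P2: load  L2 | P0:I, P1:I, P2:E(60), P3:I | bus: BusRd
[14] P0: store L0 := 81 | P0:M(81), P1:I, P2:I, P3:I | bus: BusRdX,Flush
[15] P0: load  L0 | P0:M(81), P1:I, P2:I, P3:I | bus: none
[16] P3: store L1 := 76 | P0:I, P1:I, P2:I, P3:M(76) | bus: BusUpgr
[17] P3: load  L2 | P0:I, P1:I, P2:S(60), P3:S(60) | bus: BusRd
[18] P3: load  L1 | P0:I, P1:I, P2:I, P3:M(76) | bus: none
[19] P1: store L3 := 6 | P0:I, P1:M(6), P2:I, P3:I | bus: BusRdX,Flush

bus = none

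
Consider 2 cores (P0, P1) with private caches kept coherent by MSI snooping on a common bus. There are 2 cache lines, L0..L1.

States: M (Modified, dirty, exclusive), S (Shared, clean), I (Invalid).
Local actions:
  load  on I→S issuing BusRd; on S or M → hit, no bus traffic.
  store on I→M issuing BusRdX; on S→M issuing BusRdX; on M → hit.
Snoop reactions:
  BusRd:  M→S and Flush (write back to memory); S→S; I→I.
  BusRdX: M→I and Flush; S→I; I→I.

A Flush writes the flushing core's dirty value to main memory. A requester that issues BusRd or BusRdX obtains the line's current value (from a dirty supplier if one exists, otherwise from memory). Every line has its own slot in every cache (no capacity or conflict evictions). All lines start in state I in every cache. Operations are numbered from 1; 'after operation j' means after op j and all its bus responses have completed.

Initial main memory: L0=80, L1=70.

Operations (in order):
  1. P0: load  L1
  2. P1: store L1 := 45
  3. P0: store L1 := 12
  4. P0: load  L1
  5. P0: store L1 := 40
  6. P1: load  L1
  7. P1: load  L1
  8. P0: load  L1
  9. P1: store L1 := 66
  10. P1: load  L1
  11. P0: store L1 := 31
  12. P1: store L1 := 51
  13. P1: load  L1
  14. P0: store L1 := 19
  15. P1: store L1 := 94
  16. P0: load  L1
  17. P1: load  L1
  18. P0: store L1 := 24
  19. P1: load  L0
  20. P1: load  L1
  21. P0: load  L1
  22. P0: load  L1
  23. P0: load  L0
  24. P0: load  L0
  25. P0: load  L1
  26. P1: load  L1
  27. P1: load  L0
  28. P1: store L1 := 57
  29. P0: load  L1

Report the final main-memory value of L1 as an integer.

step 1: P0: load  L1  ⟶  SI  (L1)  txn=BusRd  M[L1]=70
step 2: P1: store L1 := 45  ⟶  IM  (L1)  txn=BusRdX  M[L1]=70
step 3: P0: store L1 := 12  ⟶  MI  (L1)  txn=BusRdX+Flush  M[L1]=45
step 4: P0: load  L1  ⟶  MI  (L1)  txn=∅  M[L1]=45
step 5: P0: store L1 := 40  ⟶  MI  (L1)  txn=∅  M[L1]=45
step 6: P1: load  L1  ⟶  SS  (L1)  txn=BusRd+Flush  M[L1]=40
step 7: P1: load  L1  ⟶  SS  (L1)  txn=∅  M[L1]=40
step 8: P0: load  L1  ⟶  SS  (L1)  txn=∅  M[L1]=40
step 9: P1: store L1 := 66  ⟶  IM  (L1)  txn=BusRdX  M[L1]=40
step 10: P1: load  L1  ⟶  IM  (L1)  txn=∅  M[L1]=40
step 11: P0: store L1 := 31  ⟶  MI  (L1)  txn=BusRdX+Flush  M[L1]=66
step 12: P1: store L1 := 51  ⟶  IM  (L1)  txn=BusRdX+Flush  M[L1]=31
step 13: P1: load  L1  ⟶  IM  (L1)  txn=∅  M[L1]=31
step 14: P0: store L1 := 19  ⟶  MI  (L1)  txn=BusRdX+Flush  M[L1]=51
step 15: P1: store L1 := 94  ⟶  IM  (L1)  txn=BusRdX+Flush  M[L1]=19
step 16: P0: load  L1  ⟶  SS  (L1)  txn=BusRd+Flush  M[L1]=94
step 17: P1: load  L1  ⟶  SS  (L1)  txn=∅  M[L1]=94
step 18: P0: store L1 := 24  ⟶  MI  (L1)  txn=BusRdX  M[L1]=94
step 19: P1: load  L0  ⟶  IS  (L0)  txn=BusRd  M[L0]=80
step 20: P1: load  L1  ⟶  SS  (L1)  txn=BusRd+Flush  M[L1]=24
step 21: P0: load  L1  ⟶  SS  (L1)  txn=∅  M[L1]=24
step 22: P0: load  L1  ⟶  SS  (L1)  txn=∅  M[L1]=24
step 23: P0: load  L0  ⟶  SS  (L0)  txn=BusRd  M[L0]=80
step 24: P0: load  L0  ⟶  SS  (L0)  txn=∅  M[L0]=80
step 25: P0: load  L1  ⟶  SS  (L1)  txn=∅  M[L1]=24
step 26: P1: load  L1  ⟶  SS  (L1)  txn=∅  M[L1]=24
step 27: P1: load  L0  ⟶  SS  (L0)  txn=∅  M[L0]=80
step 28: P1: store L1 := 57  ⟶  IM  (L1)  txn=BusRdX  M[L1]=24
step 29: P0: load  L1  ⟶  SS  (L1)  txn=BusRd+Flush  M[L1]=57

memory[L1] = 57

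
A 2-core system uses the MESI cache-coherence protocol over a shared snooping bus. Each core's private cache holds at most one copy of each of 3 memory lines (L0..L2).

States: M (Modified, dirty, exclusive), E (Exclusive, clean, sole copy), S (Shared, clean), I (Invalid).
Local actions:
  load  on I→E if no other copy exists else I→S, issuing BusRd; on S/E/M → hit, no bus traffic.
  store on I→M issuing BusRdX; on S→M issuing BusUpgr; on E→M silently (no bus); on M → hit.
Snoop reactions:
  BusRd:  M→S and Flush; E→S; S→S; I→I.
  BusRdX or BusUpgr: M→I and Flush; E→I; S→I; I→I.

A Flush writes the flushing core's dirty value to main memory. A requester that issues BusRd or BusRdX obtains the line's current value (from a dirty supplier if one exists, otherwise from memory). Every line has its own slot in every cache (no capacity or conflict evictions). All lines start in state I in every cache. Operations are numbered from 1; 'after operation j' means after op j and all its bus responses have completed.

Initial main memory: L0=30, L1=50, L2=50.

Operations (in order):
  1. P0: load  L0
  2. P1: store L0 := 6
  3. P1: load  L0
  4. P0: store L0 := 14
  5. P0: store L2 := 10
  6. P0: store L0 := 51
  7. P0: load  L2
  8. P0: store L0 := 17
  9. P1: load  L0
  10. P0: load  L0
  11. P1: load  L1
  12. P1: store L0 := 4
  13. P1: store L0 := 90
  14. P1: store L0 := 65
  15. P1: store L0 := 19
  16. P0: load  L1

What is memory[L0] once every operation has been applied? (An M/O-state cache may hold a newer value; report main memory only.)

memory[L0] = 17

[1] P0: load  L0 | P0:E(30), P1:I | bus: BusRd
[2] P1: store L0 := 6 | P0:I, P1:M(6) | bus: BusRdX
[3] P1: load  L0 | P0:I, P1:M(6) | bus: none
[4] P0: store L0 := 14 | P0:M(14), P1:I | bus: BusRdX,Flush
[5] P0: store L2 := 10 | P0:M(10), P1:I | bus: BusRdX
[6] P0: store L0 := 51 | P0:M(51), P1:I | bus: none
[7] P0: load  L2 | P0:M(10), P1:I | bus: none
[8] P0: store L0 := 17 | P0:M(17), P1:I | bus: none
[9] P1: load  L0 | P0:S(17), P1:S(17) | bus: BusRd,Flush
[10] P0: load  L0 | P0:S(17), P1:S(17) | bus: none
[11] P1: load  L1 | P0:I, P1:E(50) | bus: BusRd
[12] P1: store L0 := 4 | P0:I, P1:M(4) | bus: BusUpgr
[13] P1: store L0 := 90 | P0:I, P1:M(90) | bus: none
[14] P1: store L0 := 65 | P0:I, P1:M(65) | bus: none
[15] P1: store L0 := 19 | P0:I, P1:M(19) | bus: none
[16] P0: load  L1 | P0:S(50), P1:S(50) | bus: BusRd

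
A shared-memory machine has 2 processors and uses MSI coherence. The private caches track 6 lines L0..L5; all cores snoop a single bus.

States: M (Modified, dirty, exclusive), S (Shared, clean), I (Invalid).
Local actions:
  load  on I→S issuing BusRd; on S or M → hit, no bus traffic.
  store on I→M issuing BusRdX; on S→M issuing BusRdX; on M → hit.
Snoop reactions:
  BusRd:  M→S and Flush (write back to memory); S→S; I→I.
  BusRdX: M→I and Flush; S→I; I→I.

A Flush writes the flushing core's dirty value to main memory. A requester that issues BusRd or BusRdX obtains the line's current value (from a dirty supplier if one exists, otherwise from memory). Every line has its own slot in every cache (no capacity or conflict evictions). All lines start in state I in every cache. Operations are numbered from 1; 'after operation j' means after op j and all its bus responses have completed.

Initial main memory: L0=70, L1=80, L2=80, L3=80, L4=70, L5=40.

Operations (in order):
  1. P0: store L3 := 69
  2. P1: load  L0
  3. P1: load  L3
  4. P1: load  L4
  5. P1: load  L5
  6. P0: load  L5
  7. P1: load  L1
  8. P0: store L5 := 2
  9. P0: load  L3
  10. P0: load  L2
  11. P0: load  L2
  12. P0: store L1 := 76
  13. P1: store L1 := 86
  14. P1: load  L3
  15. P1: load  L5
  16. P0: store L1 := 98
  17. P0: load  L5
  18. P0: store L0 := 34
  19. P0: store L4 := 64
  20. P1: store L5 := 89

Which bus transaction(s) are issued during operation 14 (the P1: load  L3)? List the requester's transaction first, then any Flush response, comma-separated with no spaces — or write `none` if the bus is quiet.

bus = none

[1] P0: store L3 := 69 | P0:M(69), P1:I | bus: BusRdX
[2] P1: load  L0 | P0:I, P1:S(70) | bus: BusRd
[3] P1: load  L3 | P0:S(69), P1:S(69) | bus: BusRd,Flush
[4] P1: load  L4 | P0:I, P1:S(70) | bus: BusRd
[5] P1: load  L5 | P0:I, P1:S(40) | bus: BusRd
[6] P0: load  L5 | P0:S(40), P1:S(40) | bus: BusRd
[7] P1: load  L1 | P0:I, P1:S(80) | bus: BusRd
[8] P0: store L5 := 2 | P0:M(2), P1:I | bus: BusRdX
[9] P0: load  L3 | P0:S(69), P1:S(69) | bus: none
[10] P0: load  L2 | P0:S(80), P1:I | bus: BusRd
[11] P0: load  L2 | P0:S(80), P1:I | bus: none
[12] P0: store L1 := 76 | P0:M(76), P1:I | bus: BusRdX
[13] P1: store L1 := 86 | P0:I, P1:M(86) | bus: BusRdX,Flush
[14] P1: load  L3 | P0:S(69), P1:S(69) | bus: none
[15] P1: load  L5 | P0:S(2), P1:S(2) | bus: BusRd,Flush
[16] P0: store L1 := 98 | P0:M(98), P1:I | bus: BusRdX,Flush
[17] P0: load  L5 | P0:S(2), P1:S(2) | bus: none
[18] P0: store L0 := 34 | P0:M(34), P1:I | bus: BusRdX
[19] P0: store L4 := 64 | P0:M(64), P1:I | bus: BusRdX
[20] P1: store L5 := 89 | P0:I, P1:M(89) | bus: BusRdX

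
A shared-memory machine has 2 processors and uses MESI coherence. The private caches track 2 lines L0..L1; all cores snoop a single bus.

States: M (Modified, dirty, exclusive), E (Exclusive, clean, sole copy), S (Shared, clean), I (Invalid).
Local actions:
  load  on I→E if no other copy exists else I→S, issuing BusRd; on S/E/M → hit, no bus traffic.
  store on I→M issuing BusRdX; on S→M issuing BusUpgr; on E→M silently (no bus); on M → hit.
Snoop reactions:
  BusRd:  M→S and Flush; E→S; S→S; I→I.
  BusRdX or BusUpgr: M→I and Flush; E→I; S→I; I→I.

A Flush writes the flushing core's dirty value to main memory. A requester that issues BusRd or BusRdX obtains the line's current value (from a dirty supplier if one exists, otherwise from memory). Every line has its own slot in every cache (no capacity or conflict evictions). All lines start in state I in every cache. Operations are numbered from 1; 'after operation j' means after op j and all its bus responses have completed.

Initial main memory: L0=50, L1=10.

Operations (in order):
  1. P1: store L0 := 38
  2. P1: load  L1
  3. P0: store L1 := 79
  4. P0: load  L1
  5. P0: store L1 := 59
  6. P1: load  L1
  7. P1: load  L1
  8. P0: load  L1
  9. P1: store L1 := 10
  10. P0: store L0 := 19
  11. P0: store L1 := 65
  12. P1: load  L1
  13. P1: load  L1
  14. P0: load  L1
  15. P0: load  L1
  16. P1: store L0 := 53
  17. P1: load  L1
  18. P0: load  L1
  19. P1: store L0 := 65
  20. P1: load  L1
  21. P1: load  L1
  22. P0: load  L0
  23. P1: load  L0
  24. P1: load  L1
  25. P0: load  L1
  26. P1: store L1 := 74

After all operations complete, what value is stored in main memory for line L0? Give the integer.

1. P1: store L0 := 38  bus=[BusRdX]  L0: P0=I P1=M  mem[L0]=50
2. P1: load  L1  bus=[BusRd]  L1: P0=I P1=E  mem[L1]=10
3. P0: store L1 := 79  bus=[BusRdX]  L1: P0=M P1=I  mem[L1]=10
4. P0: load  L1  bus=[-]  L1: P0=M P1=I  mem[L1]=10
5. P0: store L1 := 59  bus=[-]  L1: P0=M P1=I  mem[L1]=10
6. P1: load  L1  bus=[BusRd,Flush]  L1: P0=S P1=S  mem[L1]=59
7. P1: load  L1  bus=[-]  L1: P0=S P1=S  mem[L1]=59
8. P0: load  L1  bus=[-]  L1: P0=S P1=S  mem[L1]=59
9. P1: store L1 := 10  bus=[BusUpgr]  L1: P0=I P1=M  mem[L1]=59
10. P0: store L0 := 19  bus=[BusRdX,Flush]  L0: P0=M P1=I  mem[L0]=38
11. P0: store L1 := 65  bus=[BusRdX,Flush]  L1: P0=M P1=I  mem[L1]=10
12. P1: load  L1  bus=[BusRd,Flush]  L1: P0=S P1=S  mem[L1]=65
13. P1: load  L1  bus=[-]  L1: P0=S P1=S  mem[L1]=65
14. P0: load  L1  bus=[-]  L1: P0=S P1=S  mem[L1]=65
15. P0: load  L1  bus=[-]  L1: P0=S P1=S  mem[L1]=65
16. P1: store L0 := 53  bus=[BusRdX,Flush]  L0: P0=I P1=M  mem[L0]=19
17. P1: load  L1  bus=[-]  L1: P0=S P1=S  mem[L1]=65
18. P0: load  L1  bus=[-]  L1: P0=S P1=S  mem[L1]=65
19. P1: store L0 := 65  bus=[-]  L0: P0=I P1=M  mem[L0]=19
20. P1: load  L1  bus=[-]  L1: P0=S P1=S  mem[L1]=65
21. P1: load  L1  bus=[-]  L1: P0=S P1=S  mem[L1]=65
22. P0: load  L0  bus=[BusRd,Flush]  L0: P0=S P1=S  mem[L0]=65
23. P1: load  L0  bus=[-]  L0: P0=S P1=S  mem[L0]=65
24. P1: load  L1  bus=[-]  L1: P0=S P1=S  mem[L1]=65
25. P0: load  L1  bus=[-]  L1: P0=S P1=S  mem[L1]=65
26. P1: store L1 := 74  bus=[BusUpgr]  L1: P0=I P1=M  mem[L1]=65

memory[L0] = 65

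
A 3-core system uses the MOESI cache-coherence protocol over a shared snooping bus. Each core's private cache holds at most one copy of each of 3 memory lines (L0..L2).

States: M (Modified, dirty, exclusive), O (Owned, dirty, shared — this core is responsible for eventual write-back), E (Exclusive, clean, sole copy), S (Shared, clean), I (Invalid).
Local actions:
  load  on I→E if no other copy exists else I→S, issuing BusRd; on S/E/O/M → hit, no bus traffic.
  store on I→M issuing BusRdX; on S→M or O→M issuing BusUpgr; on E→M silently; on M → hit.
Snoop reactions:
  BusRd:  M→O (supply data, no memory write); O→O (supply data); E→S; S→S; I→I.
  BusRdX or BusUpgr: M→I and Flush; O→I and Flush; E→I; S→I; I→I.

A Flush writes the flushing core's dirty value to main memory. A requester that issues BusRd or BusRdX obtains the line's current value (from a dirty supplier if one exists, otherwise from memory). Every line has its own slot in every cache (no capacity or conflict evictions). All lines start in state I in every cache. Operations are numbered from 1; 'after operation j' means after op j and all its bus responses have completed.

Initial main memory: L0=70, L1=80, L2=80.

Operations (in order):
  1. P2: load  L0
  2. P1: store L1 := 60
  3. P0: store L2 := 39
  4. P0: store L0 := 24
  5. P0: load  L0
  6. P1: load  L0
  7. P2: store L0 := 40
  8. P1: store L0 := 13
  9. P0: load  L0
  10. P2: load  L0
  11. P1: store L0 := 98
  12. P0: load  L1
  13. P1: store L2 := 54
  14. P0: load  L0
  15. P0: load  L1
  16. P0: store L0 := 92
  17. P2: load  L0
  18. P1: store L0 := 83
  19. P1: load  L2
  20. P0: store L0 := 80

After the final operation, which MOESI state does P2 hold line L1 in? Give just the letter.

  op1 P2: load  L0 → I/I/E on L0; bus BusRd; mem=70
  op2 P1: store L1 := 60 → I/M/I on L1; bus BusRdX; mem=80
  op3 P0: store L2 := 39 → M/I/I on L2; bus BusRdX; mem=80
  op4 P0: store L0 := 24 → M/I/I on L0; bus BusRdX; mem=70
  op5 P0: load  L0 → M/I/I on L0; bus (none); mem=70
  op6 P1: load  L0 → O/S/I on L0; bus BusRd; mem=70
  op7 P2: store L0 := 40 → I/I/M on L0; bus BusRdX Flush; mem=24
  op8 P1: store L0 := 13 → I/M/I on L0; bus BusRdX Flush; mem=40
  op9 P0: load  L0 → S/O/I on L0; bus BusRd; mem=40
  op10 P2: load  L0 → S/O/S on L0; bus BusRd; mem=40
  op11 P1: store L0 := 98 → I/M/I on L0; bus BusUpgr; mem=40
  op12 P0: load  L1 → S/O/I on L1; bus BusRd; mem=80
  op13 P1: store L2 := 54 → I/M/I on L2; bus BusRdX Flush; mem=39
  op14 P0: load  L0 → S/O/I on L0; bus BusRd; mem=40
  op15 P0: load  L1 → S/O/I on L1; bus (none); mem=80
  op16 P0: store L0 := 92 → M/I/I on L0; bus BusUpgr Flush; mem=98
  op17 P2: load  L0 → O/I/S on L0; bus BusRd; mem=98
  op18 P1: store L0 := 83 → I/M/I on L0; bus BusRdX Flush; mem=92
  op19 P1: load  L2 → I/M/I on L2; bus (none); mem=39
  op20 P0: store L0 := 80 → M/I/I on L0; bus BusRdX Flush; mem=83

state = I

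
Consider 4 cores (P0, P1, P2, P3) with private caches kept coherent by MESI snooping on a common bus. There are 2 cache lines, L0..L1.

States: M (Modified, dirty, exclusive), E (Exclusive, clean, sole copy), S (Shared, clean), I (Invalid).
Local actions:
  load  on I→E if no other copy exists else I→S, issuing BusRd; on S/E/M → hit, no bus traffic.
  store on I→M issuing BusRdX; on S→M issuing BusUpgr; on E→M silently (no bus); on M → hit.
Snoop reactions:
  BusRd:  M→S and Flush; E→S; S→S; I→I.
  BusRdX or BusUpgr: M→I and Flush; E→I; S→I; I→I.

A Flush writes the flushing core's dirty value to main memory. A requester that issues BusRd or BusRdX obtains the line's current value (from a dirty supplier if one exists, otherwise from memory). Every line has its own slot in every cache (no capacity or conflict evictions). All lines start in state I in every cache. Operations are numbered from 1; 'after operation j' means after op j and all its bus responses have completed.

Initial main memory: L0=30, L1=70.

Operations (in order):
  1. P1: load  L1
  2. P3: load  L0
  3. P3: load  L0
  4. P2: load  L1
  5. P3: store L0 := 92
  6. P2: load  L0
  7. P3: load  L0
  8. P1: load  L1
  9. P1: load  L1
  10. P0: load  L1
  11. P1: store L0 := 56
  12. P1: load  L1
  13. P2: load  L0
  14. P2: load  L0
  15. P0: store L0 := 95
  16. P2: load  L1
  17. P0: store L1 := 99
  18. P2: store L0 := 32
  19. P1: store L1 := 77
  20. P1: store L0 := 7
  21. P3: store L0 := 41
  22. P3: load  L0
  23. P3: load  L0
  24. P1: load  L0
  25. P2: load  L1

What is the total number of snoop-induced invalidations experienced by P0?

invalidations = 2

  op1 P1: load  L1 → I/E/I/I on L1; bus BusRd; mem=70
  op2 P3: load  L0 → I/I/I/E on L0; bus BusRd; mem=30
  op3 P3: load  L0 → I/I/I/E on L0; bus (none); mem=30
  op4 P2: load  L1 → I/S/S/I on L1; bus BusRd; mem=70
  op5 P3: store L0 := 92 → I/I/I/M on L0; bus (none); mem=30
  op6 P2: load  L0 → I/I/S/S on L0; bus BusRd Flush; mem=92
  op7 P3: load  L0 → I/I/S/S on L0; bus (none); mem=92
  op8 P1: load  L1 → I/S/S/I on L1; bus (none); mem=70
  op9 P1: load  L1 → I/S/S/I on L1; bus (none); mem=70
  op10 P0: load  L1 → S/S/S/I on L1; bus BusRd; mem=70
  op11 P1: store L0 := 56 → I/M/I/I on L0; bus BusRdX; mem=92
  op12 P1: load  L1 → S/S/S/I on L1; bus (none); mem=70
  op13 P2: load  L0 → I/S/S/I on L0; bus BusRd Flush; mem=56
  op14 P2: load  L0 → I/S/S/I on L0; bus (none); mem=56
  op15 P0: store L0 := 95 → M/I/I/I on L0; bus BusRdX; mem=56
  op16 P2: load  L1 → S/S/S/I on L1; bus (none); mem=70
  op17 P0: store L1 := 99 → M/I/I/I on L1; bus BusUpgr; mem=70
  op18 P2: store L0 := 32 → I/I/M/I on L0; bus BusRdX Flush; mem=95
  op19 P1: store L1 := 77 → I/M/I/I on L1; bus BusRdX Flush; mem=99
  op20 P1: store L0 := 7 → I/M/I/I on L0; bus BusRdX Flush; mem=32
  op21 P3: store L0 := 41 → I/I/I/M on L0; bus BusRdX Flush; mem=7
  op22 P3: load  L0 → I/I/I/M on L0; bus (none); mem=7
  op23 P3: load  L0 → I/I/I/M on L0; bus (none); mem=7
  op24 P1: load  L0 → I/S/I/S on L0; bus BusRd Flush; mem=41
  op25 P2: load  L1 → I/S/S/I on L1; bus BusRd Flush; mem=77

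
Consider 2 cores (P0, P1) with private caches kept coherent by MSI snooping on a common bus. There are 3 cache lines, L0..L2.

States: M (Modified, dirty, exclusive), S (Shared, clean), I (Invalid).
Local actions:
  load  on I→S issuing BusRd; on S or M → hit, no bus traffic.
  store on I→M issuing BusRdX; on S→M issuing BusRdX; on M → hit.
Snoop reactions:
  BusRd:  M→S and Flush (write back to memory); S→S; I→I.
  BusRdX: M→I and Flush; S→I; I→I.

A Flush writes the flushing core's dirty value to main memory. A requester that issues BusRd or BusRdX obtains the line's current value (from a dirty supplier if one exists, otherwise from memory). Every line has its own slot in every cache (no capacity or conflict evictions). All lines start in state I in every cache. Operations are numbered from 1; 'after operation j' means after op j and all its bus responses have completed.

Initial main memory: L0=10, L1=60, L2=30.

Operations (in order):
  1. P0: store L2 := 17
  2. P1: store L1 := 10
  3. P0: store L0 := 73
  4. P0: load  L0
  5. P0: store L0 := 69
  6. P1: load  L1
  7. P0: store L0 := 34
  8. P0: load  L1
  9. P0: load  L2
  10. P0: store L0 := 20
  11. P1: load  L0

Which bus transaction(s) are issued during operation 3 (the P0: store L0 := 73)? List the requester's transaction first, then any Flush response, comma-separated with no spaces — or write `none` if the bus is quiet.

bus = BusRdX

  op1 P0: store L2 := 17 → M/I on L2; bus BusRdX; mem=30
  op2 P1: store L1 := 10 → I/M on L1; bus BusRdX; mem=60
  op3 P0: store L0 := 73 → M/I on L0; bus BusRdX; mem=10
  op4 P0: load  L0 → M/I on L0; bus (none); mem=10
  op5 P0: store L0 := 69 → M/I on L0; bus (none); mem=10
  op6 P1: load  L1 → I/M on L1; bus (none); mem=60
  op7 P0: store L0 := 34 → M/I on L0; bus (none); mem=10
  op8 P0: load  L1 → S/S on L1; bus BusRd Flush; mem=10
  op9 P0: load  L2 → M/I on L2; bus (none); mem=30
  op10 P0: store L0 := 20 → M/I on L0; bus (none); mem=10
  op11 P1: load  L0 → S/S on L0; bus BusRd Flush; mem=20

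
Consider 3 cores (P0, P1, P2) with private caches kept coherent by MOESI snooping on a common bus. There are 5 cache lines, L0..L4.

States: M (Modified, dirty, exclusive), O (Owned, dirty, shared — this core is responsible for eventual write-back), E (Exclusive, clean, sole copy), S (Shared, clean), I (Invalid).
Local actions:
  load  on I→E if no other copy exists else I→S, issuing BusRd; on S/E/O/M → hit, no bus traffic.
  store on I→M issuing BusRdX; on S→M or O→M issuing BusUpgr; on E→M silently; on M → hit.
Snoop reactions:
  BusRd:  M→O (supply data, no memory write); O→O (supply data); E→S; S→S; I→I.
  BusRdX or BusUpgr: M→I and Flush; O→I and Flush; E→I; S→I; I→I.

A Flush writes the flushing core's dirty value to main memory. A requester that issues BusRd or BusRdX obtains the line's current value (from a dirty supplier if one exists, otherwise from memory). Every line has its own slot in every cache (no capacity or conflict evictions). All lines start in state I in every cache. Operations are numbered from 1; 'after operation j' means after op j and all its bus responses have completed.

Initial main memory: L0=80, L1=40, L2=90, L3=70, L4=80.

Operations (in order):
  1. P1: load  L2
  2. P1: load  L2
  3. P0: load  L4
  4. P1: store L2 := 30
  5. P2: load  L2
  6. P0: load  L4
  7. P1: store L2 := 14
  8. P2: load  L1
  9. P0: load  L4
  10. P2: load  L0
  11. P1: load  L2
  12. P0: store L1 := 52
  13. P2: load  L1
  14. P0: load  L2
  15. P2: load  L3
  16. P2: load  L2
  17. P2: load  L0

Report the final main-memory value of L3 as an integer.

[1] P1: load  L2 | P0:I, P1:E(90), P2:I | bus: BusRd
[2] P1: load  L2 | P0:I, P1:E(90), P2:I | bus: none
[3] P0: load  L4 | P0:E(80), P1:I, P2:I | bus: BusRd
[4] P1: store L2 := 30 | P0:I, P1:M(30), P2:I | bus: none
[5] P2: load  L2 | P0:I, P1:O(30), P2:S(30) | bus: BusRd
[6] P0: load  L4 | P0:E(80), P1:I, P2:I | bus: none
[7] P1: store L2 := 14 | P0:I, P1:M(14), P2:I | bus: BusUpgr
[8] P2: load  L1 | P0:I, P1:I, P2:E(40) | bus: BusRd
[9] P0: load  L4 | P0:E(80), P1:I, P2:I | bus: none
[10] P2: load  L0 | P0:I, P1:I, P2:E(80) | bus: BusRd
[11] P1: load  L2 | P0:I, P1:M(14), P2:I | bus: none
[12] P0: store L1 := 52 | P0:M(52), P1:I, P2:I | bus: BusRdX
[13] P2: load  L1 | P0:O(52), P1:I, P2:S(52) | bus: BusRd
[14] P0: load  L2 | P0:S(14), P1:O(14), P2:I | bus: BusRd
[15] P2: load  L3 | P0:I, P1:I, P2:E(70) | bus: BusRd
[16] P2: load  L2 | P0:S(14), P1:O(14), P2:S(14) | bus: BusRd
[17] P2: load  L0 | P0:I, P1:I, P2:E(80) | bus: none

memory[L3] = 70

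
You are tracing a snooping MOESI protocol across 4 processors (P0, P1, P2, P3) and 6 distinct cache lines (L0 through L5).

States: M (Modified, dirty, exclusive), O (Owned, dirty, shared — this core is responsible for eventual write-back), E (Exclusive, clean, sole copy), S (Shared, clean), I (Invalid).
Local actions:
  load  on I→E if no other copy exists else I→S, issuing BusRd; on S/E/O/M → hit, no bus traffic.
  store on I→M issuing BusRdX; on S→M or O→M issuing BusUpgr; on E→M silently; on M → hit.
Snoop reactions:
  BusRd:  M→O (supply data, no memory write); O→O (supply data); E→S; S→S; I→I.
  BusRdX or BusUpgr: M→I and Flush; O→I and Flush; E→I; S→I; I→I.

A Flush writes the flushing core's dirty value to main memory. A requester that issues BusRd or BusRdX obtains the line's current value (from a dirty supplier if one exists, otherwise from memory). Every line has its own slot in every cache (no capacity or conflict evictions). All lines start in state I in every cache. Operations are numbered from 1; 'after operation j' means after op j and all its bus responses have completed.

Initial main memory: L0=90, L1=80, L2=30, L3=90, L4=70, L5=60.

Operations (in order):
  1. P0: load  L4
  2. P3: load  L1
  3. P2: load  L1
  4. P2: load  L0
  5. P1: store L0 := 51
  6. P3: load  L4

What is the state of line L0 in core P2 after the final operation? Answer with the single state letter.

  op1 P0: load  L4 → E/I/I/I on L4; bus BusRd; mem=70
  op2 P3: load  L1 → I/I/I/E on L1; bus BusRd; mem=80
  op3 P2: load  L1 → I/I/S/S on L1; bus BusRd; mem=80
  op4 P2: load  L0 → I/I/E/I on L0; bus BusRd; mem=90
  op5 P1: store L0 := 51 → I/M/I/I on L0; bus BusRdX; mem=90
  op6 P3: load  L4 → S/I/I/S on L4; bus BusRd; mem=70

state = I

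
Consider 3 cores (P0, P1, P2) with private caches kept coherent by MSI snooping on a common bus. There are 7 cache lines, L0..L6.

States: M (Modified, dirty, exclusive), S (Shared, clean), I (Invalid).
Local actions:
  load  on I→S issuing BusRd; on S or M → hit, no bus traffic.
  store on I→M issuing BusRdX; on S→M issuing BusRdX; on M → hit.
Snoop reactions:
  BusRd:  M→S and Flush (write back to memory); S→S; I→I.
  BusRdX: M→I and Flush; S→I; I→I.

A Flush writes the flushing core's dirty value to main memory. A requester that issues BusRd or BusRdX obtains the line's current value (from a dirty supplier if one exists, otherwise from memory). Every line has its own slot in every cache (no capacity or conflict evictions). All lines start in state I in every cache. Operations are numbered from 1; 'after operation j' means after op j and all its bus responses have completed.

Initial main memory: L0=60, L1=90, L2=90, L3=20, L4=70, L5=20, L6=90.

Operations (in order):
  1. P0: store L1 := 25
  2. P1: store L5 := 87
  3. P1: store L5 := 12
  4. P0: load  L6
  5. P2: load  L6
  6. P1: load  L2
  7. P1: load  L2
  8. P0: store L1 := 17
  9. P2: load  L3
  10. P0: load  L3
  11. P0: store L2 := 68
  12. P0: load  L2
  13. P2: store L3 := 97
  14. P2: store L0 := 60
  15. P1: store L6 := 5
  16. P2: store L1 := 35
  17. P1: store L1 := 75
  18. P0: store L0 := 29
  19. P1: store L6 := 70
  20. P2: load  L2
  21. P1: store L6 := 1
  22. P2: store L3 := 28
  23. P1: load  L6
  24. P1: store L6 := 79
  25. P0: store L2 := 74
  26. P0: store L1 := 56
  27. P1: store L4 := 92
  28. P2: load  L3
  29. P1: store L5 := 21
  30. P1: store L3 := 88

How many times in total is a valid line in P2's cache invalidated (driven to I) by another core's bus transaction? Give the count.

invalidations = 5

step 1: P0: store L1 := 25  ⟶  MII  (L1)  txn=BusRdX  M[L1]=90
step 2: P1: store L5 := 87  ⟶  IMI  (L5)  txn=BusRdX  M[L5]=20
step 3: P1: store L5 := 12  ⟶  IMI  (L5)  txn=∅  M[L5]=20
step 4: P0: load  L6  ⟶  SII  (L6)  txn=BusRd  M[L6]=90
step 5: P2: load  L6  ⟶  SIS  (L6)  txn=BusRd  M[L6]=90
step 6: P1: load  L2  ⟶  ISI  (L2)  txn=BusRd  M[L2]=90
step 7: P1: load  L2  ⟶  ISI  (L2)  txn=∅  M[L2]=90
step 8: P0: store L1 := 17  ⟶  MII  (L1)  txn=∅  M[L1]=90
step 9: P2: load  L3  ⟶  IIS  (L3)  txn=BusRd  M[L3]=20
step 10: P0: load  L3  ⟶  SIS  (L3)  txn=BusRd  M[L3]=20
step 11: P0: store L2 := 68  ⟶  MII  (L2)  txn=BusRdX  M[L2]=90
step 12: P0: load  L2  ⟶  MII  (L2)  txn=∅  M[L2]=90
step 13: P2: store L3 := 97  ⟶  IIM  (L3)  txn=BusRdX  M[L3]=20
step 14: P2: store L0 := 60  ⟶  IIM  (L0)  txn=BusRdX  M[L0]=60
step 15: P1: store L6 := 5  ⟶  IMI  (L6)  txn=BusRdX  M[L6]=90
step 16: P2: store L1 := 35  ⟶  IIM  (L1)  txn=BusRdX+Flush  M[L1]=17
step 17: P1: store L1 := 75  ⟶  IMI  (L1)  txn=BusRdX+Flush  M[L1]=35
step 18: P0: store L0 := 29  ⟶  MII  (L0)  txn=BusRdX+Flush  M[L0]=60
step 19: P1: store L6 := 70  ⟶  IMI  (L6)  txn=∅  M[L6]=90
step 20: P2: load  L2  ⟶  SIS  (L2)  txn=BusRd+Flush  M[L2]=68
step 21: P1: store L6 := 1  ⟶  IMI  (L6)  txn=∅  M[L6]=90
step 22: P2: store L3 := 28  ⟶  IIM  (L3)  txn=∅  M[L3]=20
step 23: P1: load  L6  ⟶  IMI  (L6)  txn=∅  M[L6]=90
step 24: P1: store L6 := 79  ⟶  IMI  (L6)  txn=∅  M[L6]=90
step 25: P0: store L2 := 74  ⟶  MII  (L2)  txn=BusRdX  M[L2]=68
step 26: P0: store L1 := 56  ⟶  MII  (L1)  txn=BusRdX+Flush  M[L1]=75
step 27: P1: store L4 := 92  ⟶  IMI  (L4)  txn=BusRdX  M[L4]=70
step 28: P2: load  L3  ⟶  IIM  (L3)  txn=∅  M[L3]=20
step 29: P1: store L5 := 21  ⟶  IMI  (L5)  txn=∅  M[L5]=20
step 30: P1: store L3 := 88  ⟶  IMI  (L3)  txn=BusRdX+Flush  M[L3]=28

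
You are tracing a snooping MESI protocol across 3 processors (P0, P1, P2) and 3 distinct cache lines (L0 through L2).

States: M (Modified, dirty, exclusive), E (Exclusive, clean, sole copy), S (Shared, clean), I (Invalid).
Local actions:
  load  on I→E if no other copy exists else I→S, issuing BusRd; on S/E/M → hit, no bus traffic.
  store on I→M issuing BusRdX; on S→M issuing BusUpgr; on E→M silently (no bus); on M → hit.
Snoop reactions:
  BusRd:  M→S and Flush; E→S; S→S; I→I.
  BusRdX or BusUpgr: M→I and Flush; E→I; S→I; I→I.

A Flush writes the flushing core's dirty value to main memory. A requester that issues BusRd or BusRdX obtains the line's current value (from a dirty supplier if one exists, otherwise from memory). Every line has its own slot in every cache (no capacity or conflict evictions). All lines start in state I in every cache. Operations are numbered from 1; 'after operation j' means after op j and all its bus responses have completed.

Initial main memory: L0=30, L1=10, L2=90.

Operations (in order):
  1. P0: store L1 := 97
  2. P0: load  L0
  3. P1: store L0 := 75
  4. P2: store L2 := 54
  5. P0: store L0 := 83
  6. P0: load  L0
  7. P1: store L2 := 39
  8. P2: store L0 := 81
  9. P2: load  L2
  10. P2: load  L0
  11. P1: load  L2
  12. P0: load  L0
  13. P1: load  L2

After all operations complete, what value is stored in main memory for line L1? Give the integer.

memory[L1] = 10

step 1: P0: store L1 := 97  ⟶  MII  (L1)  txn=BusRdX  M[L1]=10
step 2: P0: load  L0  ⟶  EII  (L0)  txn=BusRd  M[L0]=30
step 3: P1: store L0 := 75  ⟶  IMI  (L0)  txn=BusRdX  M[L0]=30
step 4: P2: store L2 := 54  ⟶  IIM  (L2)  txn=BusRdX  M[L2]=90
step 5: P0: store L0 := 83  ⟶  MII  (L0)  txn=BusRdX+Flush  M[L0]=75
step 6: P0: load  L0  ⟶  MII  (L0)  txn=∅  M[L0]=75
step 7: P1: store L2 := 39  ⟶  IMI  (L2)  txn=BusRdX+Flush  M[L2]=54
step 8: P2: store L0 := 81  ⟶  IIM  (L0)  txn=BusRdX+Flush  M[L0]=83
step 9: P2: load  L2  ⟶  ISS  (L2)  txn=BusRd+Flush  M[L2]=39
step 10: P2: load  L0  ⟶  IIM  (L0)  txn=∅  M[L0]=83
step 11: P1: load  L2  ⟶  ISS  (L2)  txn=∅  M[L2]=39
step 12: P0: load  L0  ⟶  SIS  (L0)  txn=BusRd+Flush  M[L0]=81
step 13: P1: load  L2  ⟶  ISS  (L2)  txn=∅  M[L2]=39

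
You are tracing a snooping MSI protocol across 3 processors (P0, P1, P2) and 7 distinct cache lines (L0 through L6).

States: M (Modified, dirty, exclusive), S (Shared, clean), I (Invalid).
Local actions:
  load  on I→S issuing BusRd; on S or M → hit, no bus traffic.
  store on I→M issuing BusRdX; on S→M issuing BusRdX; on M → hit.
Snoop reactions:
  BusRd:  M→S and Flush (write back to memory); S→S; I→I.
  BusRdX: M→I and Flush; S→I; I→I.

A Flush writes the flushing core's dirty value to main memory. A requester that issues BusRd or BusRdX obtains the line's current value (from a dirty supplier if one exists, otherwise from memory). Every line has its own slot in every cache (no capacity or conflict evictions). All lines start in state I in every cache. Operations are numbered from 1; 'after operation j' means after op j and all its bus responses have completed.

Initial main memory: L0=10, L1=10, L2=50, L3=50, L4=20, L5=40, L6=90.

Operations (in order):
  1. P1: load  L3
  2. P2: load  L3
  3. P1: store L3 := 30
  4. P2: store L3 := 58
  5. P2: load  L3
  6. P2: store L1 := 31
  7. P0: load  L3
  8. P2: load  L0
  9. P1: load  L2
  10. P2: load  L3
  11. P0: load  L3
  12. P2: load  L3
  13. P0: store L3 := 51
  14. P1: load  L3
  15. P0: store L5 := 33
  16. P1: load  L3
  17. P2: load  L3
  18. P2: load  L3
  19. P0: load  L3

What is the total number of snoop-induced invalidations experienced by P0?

  op1 P1: load  L3 → I/S/I on L3; bus BusRd; mem=50
  op2 P2: load  L3 → I/S/S on L3; bus BusRd; mem=50
  op3 P1: store L3 := 30 → I/M/I on L3; bus BusRdX; mem=50
  op4 P2: store L3 := 58 → I/I/M on L3; bus BusRdX Flush; mem=30
  op5 P2: load  L3 → I/I/M on L3; bus (none); mem=30
  op6 P2: store L1 := 31 → I/I/M on L1; bus BusRdX; mem=10
  op7 P0: load  L3 → S/I/S on L3; bus BusRd Flush; mem=58
  op8 P2: load  L0 → I/I/S on L0; bus BusRd; mem=10
  op9 P1: load  L2 → I/S/I on L2; bus BusRd; mem=50
  op10 P2: load  L3 → S/I/S on L3; bus (none); mem=58
  op11 P0: load  L3 → S/I/S on L3; bus (none); mem=58
  op12 P2: load  L3 → S/I/S on L3; bus (none); mem=58
  op13 P0: store L3 := 51 → M/I/I on L3; bus BusRdX; mem=58
  op14 P1: load  L3 → S/S/I on L3; bus BusRd Flush; mem=51
  op15 P0: store L5 := 33 → M/I/I on L5; bus BusRdX; mem=40
  op16 P1: load  L3 → S/S/I on L3; bus (none); mem=51
  op17 P2: load  L3 → S/S/S on L3; bus BusRd; mem=51
  op18 P2: load  L3 → S/S/S on L3; bus (none); mem=51
  op19 P0: load  L3 → S/S/S on L3; bus (none); mem=51

invalidations = 0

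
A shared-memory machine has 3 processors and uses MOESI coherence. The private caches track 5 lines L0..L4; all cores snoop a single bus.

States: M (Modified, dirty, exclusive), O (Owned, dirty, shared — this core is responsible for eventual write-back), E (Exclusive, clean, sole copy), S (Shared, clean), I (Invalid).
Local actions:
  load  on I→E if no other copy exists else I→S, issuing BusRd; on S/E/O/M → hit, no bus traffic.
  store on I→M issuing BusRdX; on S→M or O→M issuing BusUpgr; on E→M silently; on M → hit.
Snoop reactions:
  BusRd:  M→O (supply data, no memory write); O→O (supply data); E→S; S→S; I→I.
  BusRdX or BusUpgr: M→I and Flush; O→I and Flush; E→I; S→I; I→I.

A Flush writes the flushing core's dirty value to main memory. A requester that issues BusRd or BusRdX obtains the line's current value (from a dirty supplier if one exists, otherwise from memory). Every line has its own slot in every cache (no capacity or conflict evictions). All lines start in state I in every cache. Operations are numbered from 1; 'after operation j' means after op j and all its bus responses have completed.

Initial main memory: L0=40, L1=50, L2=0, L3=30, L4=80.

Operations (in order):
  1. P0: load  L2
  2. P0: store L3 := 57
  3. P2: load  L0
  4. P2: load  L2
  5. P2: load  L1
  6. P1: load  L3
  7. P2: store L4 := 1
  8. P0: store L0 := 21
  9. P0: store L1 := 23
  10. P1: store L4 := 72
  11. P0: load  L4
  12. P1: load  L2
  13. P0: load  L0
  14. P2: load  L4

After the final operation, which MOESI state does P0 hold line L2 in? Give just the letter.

state = S

[1] P0: load  L2 | P0:E(0), P1:I, P2:I | bus: BusRd
[2] P0: store L3 := 57 | P0:M(57), P1:I, P2:I | bus: BusRdX
[3] P2: load  L0 | P0:I, P1:I, P2:E(40) | bus: BusRd
[4] P2: load  L2 | P0:S(0), P1:I, P2:S(0) | bus: BusRd
[5] P2: load  L1 | P0:I, P1:I, P2:E(50) | bus: BusRd
[6] P1: load  L3 | P0:O(57), P1:S(57), P2:I | bus: BusRd
[7] P2: store L4 := 1 | P0:I, P1:I, P2:M(1) | bus: BusRdX
[8] P0: store L0 := 21 | P0:M(21), P1:I, P2:I | bus: BusRdX
[9] P0: store L1 := 23 | P0:M(23), P1:I, P2:I | bus: BusRdX
[10] P1: store L4 := 72 | P0:I, P1:M(72), P2:I | bus: BusRdX,Flush
[11] P0: load  L4 | P0:S(72), P1:O(72), P2:I | bus: BusRd
[12] P1: load  L2 | P0:S(0), P1:S(0), P2:S(0) | bus: BusRd
[13] P0: load  L0 | P0:M(21), P1:I, P2:I | bus: none
[14] P2: load  L4 | P0:S(72), P1:O(72), P2:S(72) | bus: BusRd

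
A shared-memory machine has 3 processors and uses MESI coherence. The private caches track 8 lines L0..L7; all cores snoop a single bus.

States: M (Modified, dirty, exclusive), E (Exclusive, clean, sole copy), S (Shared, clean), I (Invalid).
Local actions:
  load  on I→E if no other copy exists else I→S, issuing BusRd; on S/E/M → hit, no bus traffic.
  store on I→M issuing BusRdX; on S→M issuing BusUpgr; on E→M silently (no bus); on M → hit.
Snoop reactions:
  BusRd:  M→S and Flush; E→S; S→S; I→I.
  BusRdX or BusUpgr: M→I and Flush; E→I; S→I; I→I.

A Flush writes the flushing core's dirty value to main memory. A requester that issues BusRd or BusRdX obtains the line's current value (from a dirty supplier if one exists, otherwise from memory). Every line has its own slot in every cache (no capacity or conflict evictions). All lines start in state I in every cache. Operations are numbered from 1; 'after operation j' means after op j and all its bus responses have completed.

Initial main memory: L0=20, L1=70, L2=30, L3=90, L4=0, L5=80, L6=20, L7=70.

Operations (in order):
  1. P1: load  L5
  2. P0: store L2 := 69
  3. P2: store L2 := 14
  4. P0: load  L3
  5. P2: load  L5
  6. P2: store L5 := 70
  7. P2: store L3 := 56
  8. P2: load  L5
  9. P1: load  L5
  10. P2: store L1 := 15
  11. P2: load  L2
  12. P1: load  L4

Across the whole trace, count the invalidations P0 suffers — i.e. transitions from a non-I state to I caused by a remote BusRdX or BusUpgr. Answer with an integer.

step 1: P1: load  L5  ⟶  IEI  (L5)  txn=BusRd  M[L5]=80
step 2: P0: store L2 := 69  ⟶  MII  (L2)  txn=BusRdX  M[L2]=30
step 3: P2: store L2 := 14  ⟶  IIM  (L2)  txn=BusRdX+Flush  M[L2]=69
step 4: P0: load  L3  ⟶  EII  (L3)  txn=BusRd  M[L3]=90
step 5: P2: load  L5  ⟶  ISS  (L5)  txn=BusRd  M[L5]=80
step 6: P2: store L5 := 70  ⟶  IIM  (L5)  txn=BusUpgr  M[L5]=80
step 7: P2: store L3 := 56  ⟶  IIM  (L3)  txn=BusRdX  M[L3]=90
step 8: P2: load  L5  ⟶  IIM  (L5)  txn=∅  M[L5]=80
step 9: P1: load  L5  ⟶  ISS  (L5)  txn=BusRd+Flush  M[L5]=70
step 10: P2: store L1 := 15  ⟶  IIM  (L1)  txn=BusRdX  M[L1]=70
step 11: P2: load  L2  ⟶  IIM  (L2)  txn=∅  M[L2]=69
step 12: P1: load  L4  ⟶  IEI  (L4)  txn=BusRd  M[L4]=0

invalidations = 2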